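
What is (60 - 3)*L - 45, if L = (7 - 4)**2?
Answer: 468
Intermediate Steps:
L = 9 (L = 3**2 = 9)
(60 - 3)*L - 45 = (60 - 3)*9 - 45 = 57*9 - 45 = 513 - 45 = 468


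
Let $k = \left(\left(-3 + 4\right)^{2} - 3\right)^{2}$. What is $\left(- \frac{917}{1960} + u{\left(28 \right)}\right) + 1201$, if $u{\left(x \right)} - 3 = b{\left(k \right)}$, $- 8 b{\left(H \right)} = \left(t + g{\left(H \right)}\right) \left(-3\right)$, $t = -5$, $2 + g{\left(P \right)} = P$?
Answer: $\frac{168337}{140} \approx 1202.4$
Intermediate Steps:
$g{\left(P \right)} = -2 + P$
$k = 4$ ($k = \left(1^{2} - 3\right)^{2} = \left(1 - 3\right)^{2} = \left(-2\right)^{2} = 4$)
$b{\left(H \right)} = - \frac{21}{8} + \frac{3 H}{8}$ ($b{\left(H \right)} = - \frac{\left(-5 + \left(-2 + H\right)\right) \left(-3\right)}{8} = - \frac{\left(-7 + H\right) \left(-3\right)}{8} = - \frac{21 - 3 H}{8} = - \frac{21}{8} + \frac{3 H}{8}$)
$u{\left(x \right)} = \frac{15}{8}$ ($u{\left(x \right)} = 3 + \left(- \frac{21}{8} + \frac{3}{8} \cdot 4\right) = 3 + \left(- \frac{21}{8} + \frac{3}{2}\right) = 3 - \frac{9}{8} = \frac{15}{8}$)
$\left(- \frac{917}{1960} + u{\left(28 \right)}\right) + 1201 = \left(- \frac{917}{1960} + \frac{15}{8}\right) + 1201 = \left(\left(-917\right) \frac{1}{1960} + \frac{15}{8}\right) + 1201 = \left(- \frac{131}{280} + \frac{15}{8}\right) + 1201 = \frac{197}{140} + 1201 = \frac{168337}{140}$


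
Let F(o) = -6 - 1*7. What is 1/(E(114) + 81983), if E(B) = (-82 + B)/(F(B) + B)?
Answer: 101/8280315 ≈ 1.2198e-5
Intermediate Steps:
F(o) = -13 (F(o) = -6 - 7 = -13)
E(B) = (-82 + B)/(-13 + B)
1/(E(114) + 81983) = 1/((-82 + 114)/(-13 + 114) + 81983) = 1/(32/101 + 81983) = 1/(8280315/101) = 101/8280315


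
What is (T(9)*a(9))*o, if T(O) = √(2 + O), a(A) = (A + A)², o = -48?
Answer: -15552*√11 ≈ -51580.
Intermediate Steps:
a(A) = 4*A² (a(A) = (2*A)² = 4*A²)
(T(9)*a(9))*o = (√(2 + 9)*(4*9²))*(-48) = (√11*(4*81))*(-48) = (√11*324)*(-48) = (324*√11)*(-48) = -15552*√11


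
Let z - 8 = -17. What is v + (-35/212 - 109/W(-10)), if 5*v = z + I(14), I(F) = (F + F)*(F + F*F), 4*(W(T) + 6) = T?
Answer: 21387189/18020 ≈ 1186.9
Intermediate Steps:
z = -9 (z = 8 - 17 = -9)
W(T) = -6 + T/4
I(F) = 2*F*(F + F²) (I(F) = (2*F)*(F + F²) = 2*F*(F + F²))
v = 5871/5 (v = (-9 + 2*14²*(1 + 14))/5 = (-9 + 2*196*15)/5 = (-9 + 5880)/5 = (⅕)*5871 = 5871/5 ≈ 1174.2)
v + (-35/212 - 109/W(-10)) = 5871/5 + (-35/212 - 109/(-6 + (¼)*(-10))) = 5871/5 + (-35*1/212 - 109/(-6 - 5/2)) = 5871/5 + (-35/212 - 109/(-17/2)) = 5871/5 + (-35/212 - 109*(-2/17)) = 5871/5 + (-35/212 + 218/17) = 5871/5 + 45621/3604 = 21387189/18020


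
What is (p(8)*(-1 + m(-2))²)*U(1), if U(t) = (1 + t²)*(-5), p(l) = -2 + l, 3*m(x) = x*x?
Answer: -20/3 ≈ -6.6667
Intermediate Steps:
m(x) = x²/3 (m(x) = (x*x)/3 = x²/3)
U(t) = -5 - 5*t²
(p(8)*(-1 + m(-2))²)*U(1) = ((-2 + 8)*(-1 + (⅓)*(-2)²)²)*(-5 - 5*1²) = (6*(-1 + (⅓)*4)²)*(-5 - 5*1) = (6*(-1 + 4/3)²)*(-5 - 5) = (6*(⅓)²)*(-10) = (6*(⅑))*(-10) = (⅔)*(-10) = -20/3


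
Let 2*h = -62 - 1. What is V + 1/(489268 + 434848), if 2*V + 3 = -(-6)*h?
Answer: -88715135/924116 ≈ -96.000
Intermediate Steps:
h = -63/2 (h = (-62 - 1)/2 = (½)*(-63) = -63/2 ≈ -31.500)
V = -96 (V = -3/2 + (-(-6)*(-63)/2)/2 = -3/2 + (-1*189)/2 = -3/2 + (½)*(-189) = -3/2 - 189/2 = -96)
V + 1/(489268 + 434848) = -96 + 1/(489268 + 434848) = -96 + 1/924116 = -88715135/924116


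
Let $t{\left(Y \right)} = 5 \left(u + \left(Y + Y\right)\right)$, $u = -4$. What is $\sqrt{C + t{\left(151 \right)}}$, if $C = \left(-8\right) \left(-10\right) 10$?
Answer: $\sqrt{2290} \approx 47.854$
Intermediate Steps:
$C = 800$ ($C = 80 \cdot 10 = 800$)
$t{\left(Y \right)} = -20 + 10 Y$ ($t{\left(Y \right)} = 5 \left(-4 + \left(Y + Y\right)\right) = 5 \left(-4 + 2 Y\right) = -20 + 10 Y$)
$\sqrt{C + t{\left(151 \right)}} = \sqrt{800 + \left(-20 + 10 \cdot 151\right)} = \sqrt{800 + \left(-20 + 1510\right)} = \sqrt{800 + 1490} = \sqrt{2290}$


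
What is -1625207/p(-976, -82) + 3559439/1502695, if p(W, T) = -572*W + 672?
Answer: -452663360449/839922354080 ≈ -0.53893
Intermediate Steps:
p(W, T) = 672 - 572*W
-1625207/p(-976, -82) + 3559439/1502695 = -1625207/(672 - 572*(-976)) + 3559439/1502695 = -1625207/(672 + 558272) + 3559439*(1/1502695) = -1625207/558944 + 3559439/1502695 = -452663360449/839922354080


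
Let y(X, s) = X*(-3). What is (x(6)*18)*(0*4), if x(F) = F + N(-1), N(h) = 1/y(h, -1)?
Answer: 0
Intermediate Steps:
y(X, s) = -3*X
N(h) = -1/(3*h) (N(h) = 1/(-3*h) = -1/(3*h))
x(F) = ⅓ + F (x(F) = F - ⅓/(-1) = F - ⅓*(-1) = F + ⅓ = ⅓ + F)
(x(6)*18)*(0*4) = ((⅓ + 6)*18)*(0*4) = ((19/3)*18)*0 = 114*0 = 0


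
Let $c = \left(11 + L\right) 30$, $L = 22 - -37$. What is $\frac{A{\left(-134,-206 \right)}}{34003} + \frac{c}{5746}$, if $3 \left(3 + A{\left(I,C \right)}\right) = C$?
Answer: $\frac{106491755}{293071857} \approx 0.36336$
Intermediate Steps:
$A{\left(I,C \right)} = -3 + \frac{C}{3}$
$L = 59$ ($L = 22 + 37 = 59$)
$c = 2100$ ($c = \left(11 + 59\right) 30 = 70 \cdot 30 = 2100$)
$\frac{A{\left(-134,-206 \right)}}{34003} + \frac{c}{5746} = \frac{-3 + \frac{1}{3} \left(-206\right)}{34003} + \frac{2100}{5746} = \left(-3 - \frac{206}{3}\right) \frac{1}{34003} + 2100 \cdot \frac{1}{5746} = \left(- \frac{215}{3}\right) \frac{1}{34003} + \frac{1050}{2873} = - \frac{215}{102009} + \frac{1050}{2873} = \frac{106491755}{293071857}$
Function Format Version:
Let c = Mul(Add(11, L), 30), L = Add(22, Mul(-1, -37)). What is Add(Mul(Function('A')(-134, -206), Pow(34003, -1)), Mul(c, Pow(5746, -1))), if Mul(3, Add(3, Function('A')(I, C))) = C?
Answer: Rational(106491755, 293071857) ≈ 0.36336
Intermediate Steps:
Function('A')(I, C) = Add(-3, Mul(Rational(1, 3), C))
L = 59 (L = Add(22, 37) = 59)
c = 2100 (c = Mul(Add(11, 59), 30) = Mul(70, 30) = 2100)
Add(Mul(Function('A')(-134, -206), Pow(34003, -1)), Mul(c, Pow(5746, -1))) = Add(Mul(Add(-3, Mul(Rational(1, 3), -206)), Pow(34003, -1)), Mul(2100, Pow(5746, -1))) = Add(Mul(Add(-3, Rational(-206, 3)), Rational(1, 34003)), Mul(2100, Rational(1, 5746))) = Add(Mul(Rational(-215, 3), Rational(1, 34003)), Rational(1050, 2873)) = Add(Rational(-215, 102009), Rational(1050, 2873)) = Rational(106491755, 293071857)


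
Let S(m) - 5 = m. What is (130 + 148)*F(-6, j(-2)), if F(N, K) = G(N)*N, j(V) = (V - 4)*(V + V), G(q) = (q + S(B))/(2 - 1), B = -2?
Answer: 5004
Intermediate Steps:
S(m) = 5 + m
G(q) = 3 + q (G(q) = (q + (5 - 2))/(2 - 1) = (q + 3)/1 = (3 + q)*1 = 3 + q)
j(V) = 2*V*(-4 + V) (j(V) = (-4 + V)*(2*V) = 2*V*(-4 + V))
F(N, K) = N*(3 + N) (F(N, K) = (3 + N)*N = N*(3 + N))
(130 + 148)*F(-6, j(-2)) = (130 + 148)*(-6*(3 - 6)) = 278*(-6*(-3)) = 278*18 = 5004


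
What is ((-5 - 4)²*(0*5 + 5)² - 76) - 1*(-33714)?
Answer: 35663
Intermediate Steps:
((-5 - 4)²*(0*5 + 5)² - 76) - 1*(-33714) = ((-9)²*(0 + 5)² - 76) + 33714 = (81*5² - 76) + 33714 = (81*25 - 76) + 33714 = (2025 - 76) + 33714 = 1949 + 33714 = 35663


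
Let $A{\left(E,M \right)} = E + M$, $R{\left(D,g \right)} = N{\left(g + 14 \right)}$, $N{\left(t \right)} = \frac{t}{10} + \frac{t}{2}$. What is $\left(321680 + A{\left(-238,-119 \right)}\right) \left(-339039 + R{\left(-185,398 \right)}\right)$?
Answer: $- \frac{544307987757}{5} \approx -1.0886 \cdot 10^{11}$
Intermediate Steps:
$N{\left(t \right)} = \frac{3 t}{5}$ ($N{\left(t \right)} = t \frac{1}{10} + t \frac{1}{2} = \frac{t}{10} + \frac{t}{2} = \frac{3 t}{5}$)
$R{\left(D,g \right)} = \frac{42}{5} + \frac{3 g}{5}$ ($R{\left(D,g \right)} = \frac{3 \left(g + 14\right)}{5} = \frac{3 \left(14 + g\right)}{5} = \frac{42}{5} + \frac{3 g}{5}$)
$\left(321680 + A{\left(-238,-119 \right)}\right) \left(-339039 + R{\left(-185,398 \right)}\right) = \left(321680 - 357\right) \left(-339039 + \left(\frac{42}{5} + \frac{3}{5} \cdot 398\right)\right) = \left(321680 - 357\right) \left(-339039 + \left(\frac{42}{5} + \frac{1194}{5}\right)\right) = 321323 \left(-339039 + \frac{1236}{5}\right) = 321323 \left(- \frac{1693959}{5}\right) = - \frac{544307987757}{5}$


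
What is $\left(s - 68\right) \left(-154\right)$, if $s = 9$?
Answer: $9086$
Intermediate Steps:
$\left(s - 68\right) \left(-154\right) = \left(9 - 68\right) \left(-154\right) = \left(-59\right) \left(-154\right) = 9086$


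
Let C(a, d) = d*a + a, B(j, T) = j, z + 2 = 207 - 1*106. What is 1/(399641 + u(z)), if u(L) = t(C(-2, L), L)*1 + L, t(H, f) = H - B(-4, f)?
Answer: 1/399544 ≈ 2.5029e-6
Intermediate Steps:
z = 99 (z = -2 + (207 - 1*106) = -2 + (207 - 106) = -2 + 101 = 99)
C(a, d) = a + a*d (C(a, d) = a*d + a = a + a*d)
t(H, f) = 4 + H (t(H, f) = H - 1*(-4) = H + 4 = 4 + H)
u(L) = 2 - L (u(L) = (4 - 2*(1 + L))*1 + L = (4 + (-2 - 2*L))*1 + L = (2 - 2*L)*1 + L = (2 - 2*L) + L = 2 - L)
1/(399641 + u(z)) = 1/(399641 + (2 - 1*99)) = 1/(399641 + (2 - 99)) = 1/(399641 - 97) = 1/399544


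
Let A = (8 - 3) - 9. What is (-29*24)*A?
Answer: 2784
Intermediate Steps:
A = -4 (A = 5 - 9 = -4)
(-29*24)*A = -29*24*(-4) = -696*(-4) = 2784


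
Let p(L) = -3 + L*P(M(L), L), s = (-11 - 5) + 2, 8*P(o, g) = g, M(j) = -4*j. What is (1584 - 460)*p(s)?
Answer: 24166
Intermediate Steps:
P(o, g) = g/8
s = -14 (s = -16 + 2 = -14)
p(L) = -3 + L²/8 (p(L) = -3 + L*(L/8) = -3 + L²/8)
(1584 - 460)*p(s) = (1584 - 460)*(-3 + (⅛)*(-14)²) = 1124*(-3 + (⅛)*196) = 1124*(-3 + 49/2) = 1124*(43/2) = 24166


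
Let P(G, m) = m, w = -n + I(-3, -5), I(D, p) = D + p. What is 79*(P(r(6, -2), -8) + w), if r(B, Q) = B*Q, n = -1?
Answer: -1185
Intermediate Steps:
w = -7 (w = -1*(-1) + (-3 - 5) = 1 - 8 = -7)
79*(P(r(6, -2), -8) + w) = 79*(-8 - 7) = 79*(-15) = -1185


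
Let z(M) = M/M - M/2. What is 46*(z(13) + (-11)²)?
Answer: 5313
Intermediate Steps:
z(M) = 1 - M/2 (z(M) = 1 - M*(½) = 1 - M/2)
46*(z(13) + (-11)²) = 46*((1 - ½*13) + (-11)²) = 46*((1 - 13/2) + 121) = 46*(-11/2 + 121) = 46*(231/2) = 5313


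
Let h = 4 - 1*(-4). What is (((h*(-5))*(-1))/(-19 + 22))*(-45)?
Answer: -600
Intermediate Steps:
h = 8 (h = 4 + 4 = 8)
(((h*(-5))*(-1))/(-19 + 22))*(-45) = (((8*(-5))*(-1))/(-19 + 22))*(-45) = (-40*(-1)/3)*(-45) = (40*(1/3))*(-45) = (40/3)*(-45) = -600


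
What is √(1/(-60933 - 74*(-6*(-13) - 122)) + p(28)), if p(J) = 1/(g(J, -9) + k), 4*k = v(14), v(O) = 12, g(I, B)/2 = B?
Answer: 2*I*√12478130565/865155 ≈ 0.25823*I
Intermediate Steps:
g(I, B) = 2*B
k = 3 (k = (¼)*12 = 3)
p(J) = -1/15 (p(J) = 1/(2*(-9) + 3) = 1/(-18 + 3) = 1/(-15) = -1/15)
√(1/(-60933 - 74*(-6*(-13) - 122)) + p(28)) = √(1/(-60933 - 74*(-6*(-13) - 122)) - 1/15) = √(1/(-60933 - 74*(78 - 122)) - 1/15) = √(1/(-60933 - 74*(-44)) - 1/15) = √(1/(-60933 + 3256) - 1/15) = √(1/(-57677) - 1/15) = √(-1/57677 - 1/15) = √(-57692/865155) = 2*I*√12478130565/865155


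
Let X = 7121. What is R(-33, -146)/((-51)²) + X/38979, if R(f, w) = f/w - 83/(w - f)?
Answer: 34021005919/185848831638 ≈ 0.18306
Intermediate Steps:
R(f, w) = -83/(w - f) + f/w
R(-33, -146)/((-51)²) + X/38979 = (((-33)² + 83*(-146) - 1*(-33)*(-146))/((-146)*(-33 - 1*(-146))))/((-51)²) + 7121/38979 = -(1089 - 12118 - 4818)/(146*(-33 + 146))/2601 + 7121*(1/38979) = -1/146*(-15847)/113*(1/2601) + 7121/38979 = -1/146*1/113*(-15847)*(1/2601) + 7121/38979 = (15847/16498)*(1/2601) + 7121/38979 = 15847/42911298 + 7121/38979 = 34021005919/185848831638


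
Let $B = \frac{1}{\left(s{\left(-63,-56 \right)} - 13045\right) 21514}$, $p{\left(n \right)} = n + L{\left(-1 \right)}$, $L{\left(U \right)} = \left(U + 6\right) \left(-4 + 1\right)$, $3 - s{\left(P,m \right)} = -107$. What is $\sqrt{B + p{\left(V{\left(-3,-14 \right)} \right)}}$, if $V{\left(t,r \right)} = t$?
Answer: $\frac{i \sqrt{1393951616617469390}}{278283590} \approx 4.2426 i$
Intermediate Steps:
$s{\left(P,m \right)} = 110$ ($s{\left(P,m \right)} = 3 - -107 = 3 + 107 = 110$)
$L{\left(U \right)} = -18 - 3 U$ ($L{\left(U \right)} = \left(6 + U\right) \left(-3\right) = -18 - 3 U$)
$p{\left(n \right)} = -15 + n$ ($p{\left(n \right)} = n - 15 = -15 + n$)
$B = - \frac{1}{278283590}$ ($B = \frac{1}{\left(110 - 13045\right) 21514} = \frac{1}{-12935} \cdot \frac{1}{21514} = \left(- \frac{1}{12935}\right) \frac{1}{21514} = - \frac{1}{278283590} \approx -3.5935 \cdot 10^{-9}$)
$\sqrt{B + p{\left(V{\left(-3,-14 \right)} \right)}} = \sqrt{- \frac{1}{278283590} - 18} = \sqrt{- \frac{5009104621}{278283590}} = \frac{i \sqrt{1393951616617469390}}{278283590}$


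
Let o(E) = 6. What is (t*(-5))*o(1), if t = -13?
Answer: 390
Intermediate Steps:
(t*(-5))*o(1) = -13*(-5)*6 = 65*6 = 390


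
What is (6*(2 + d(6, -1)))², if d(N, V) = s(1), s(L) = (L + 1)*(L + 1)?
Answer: 1296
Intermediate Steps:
s(L) = (1 + L)² (s(L) = (1 + L)*(1 + L) = (1 + L)²)
d(N, V) = 4 (d(N, V) = (1 + 1)² = 2² = 4)
(6*(2 + d(6, -1)))² = (6*(2 + 4))² = (6*6)² = 36² = 1296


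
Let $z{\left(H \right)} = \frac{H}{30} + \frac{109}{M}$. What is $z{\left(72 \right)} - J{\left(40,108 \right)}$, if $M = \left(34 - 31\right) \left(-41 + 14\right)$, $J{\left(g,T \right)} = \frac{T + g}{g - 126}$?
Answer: $\frac{48331}{17415} \approx 2.7752$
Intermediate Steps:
$J{\left(g,T \right)} = \frac{T + g}{-126 + g}$
$M = -81$ ($M = 3 \left(-27\right) = -81$)
$z{\left(H \right)} = - \frac{109}{81} + \frac{H}{30}$ ($z{\left(H \right)} = \frac{H}{30} + \frac{109}{-81} = H \frac{1}{30} + 109 \left(- \frac{1}{81}\right) = \frac{H}{30} - \frac{109}{81} = - \frac{109}{81} + \frac{H}{30}$)
$z{\left(72 \right)} - J{\left(40,108 \right)} = \left(- \frac{109}{81} + \frac{1}{30} \cdot 72\right) - \frac{108 + 40}{-126 + 40} = \left(- \frac{109}{81} + \frac{12}{5}\right) - \frac{1}{-86} \cdot 148 = \frac{427}{405} - \left(- \frac{1}{86}\right) 148 = \frac{427}{405} - - \frac{74}{43} = \frac{427}{405} + \frac{74}{43} = \frac{48331}{17415}$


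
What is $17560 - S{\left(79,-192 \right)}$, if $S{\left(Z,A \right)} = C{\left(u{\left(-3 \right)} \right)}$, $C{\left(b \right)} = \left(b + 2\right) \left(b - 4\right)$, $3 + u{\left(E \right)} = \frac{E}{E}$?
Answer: $17560$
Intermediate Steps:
$u{\left(E \right)} = -2$ ($u{\left(E \right)} = -3 + \frac{E}{E} = -3 + 1 = -2$)
$C{\left(b \right)} = \left(-4 + b\right) \left(2 + b\right)$ ($C{\left(b \right)} = \left(2 + b\right) \left(-4 + b\right) = \left(-4 + b\right) \left(2 + b\right)$)
$S{\left(Z,A \right)} = 0$ ($S{\left(Z,A \right)} = -8 + \left(-2\right)^{2} - -4 = -8 + 4 + 4 = 0$)
$17560 - S{\left(79,-192 \right)} = 17560 - 0 = 17560 + 0 = 17560$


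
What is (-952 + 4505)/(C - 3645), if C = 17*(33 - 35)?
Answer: -3553/3679 ≈ -0.96575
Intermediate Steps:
C = -34 (C = 17*(-2) = -34)
(-952 + 4505)/(C - 3645) = (-952 + 4505)/(-34 - 3645) = 3553/(-3679) = 3553*(-1/3679) = -3553/3679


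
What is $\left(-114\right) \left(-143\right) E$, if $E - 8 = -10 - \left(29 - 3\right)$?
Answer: $-456456$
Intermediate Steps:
$E = -28$ ($E = 8 - 36 = -28$)
$\left(-114\right) \left(-143\right) E = \left(-114\right) \left(-143\right) \left(-28\right) = 16302 \left(-28\right) = -456456$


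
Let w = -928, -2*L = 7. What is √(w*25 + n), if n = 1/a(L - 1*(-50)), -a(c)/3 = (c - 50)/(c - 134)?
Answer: 5*I*√8355/3 ≈ 152.34*I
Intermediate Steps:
L = -7/2 (L = -½*7 = -7/2 ≈ -3.5000)
a(c) = -3*(-50 + c)/(-134 + c) (a(c) = -3*(c - 50)/(c - 134) = -3*(-50 + c)/(-134 + c))
n = -25/3 (n = 1/(3*(50 - (-7/2 - 1*(-50)))/(-134 + (-7/2 - 1*(-50)))) = 1/(3*(50 - (-7/2 + 50))/(-134 + (-7/2 + 50))) = 1/(3*(50 - 1*93/2)/(-134 + 93/2)) = 1/(3*(50 - 93/2)/(-175/2)) = 1/(3*(-2/175)*(7/2)) = 1/(-3/25) = -25/3 ≈ -8.3333)
√(w*25 + n) = √(-928*25 - 25/3) = √(-23200 - 25/3) = √(-69625/3) = 5*I*√8355/3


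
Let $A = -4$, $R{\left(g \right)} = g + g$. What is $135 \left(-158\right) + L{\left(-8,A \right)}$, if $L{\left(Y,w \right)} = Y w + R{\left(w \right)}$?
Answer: $-21306$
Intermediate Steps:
$R{\left(g \right)} = 2 g$
$L{\left(Y,w \right)} = 2 w + Y w$ ($L{\left(Y,w \right)} = Y w + 2 w = 2 w + Y w$)
$135 \left(-158\right) + L{\left(-8,A \right)} = 135 \left(-158\right) - 4 \left(2 - 8\right) = -21330 - -24 = -21330 + 24 = -21306$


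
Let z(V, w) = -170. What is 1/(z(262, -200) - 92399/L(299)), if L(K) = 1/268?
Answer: -1/24763102 ≈ -4.0383e-8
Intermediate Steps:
L(K) = 1/268
1/(z(262, -200) - 92399/L(299)) = 1/(-170 - 92399/1/268) = 1/(-170 - 92399*268) = 1/(-170 - 24762932) = 1/(-24763102) = -1/24763102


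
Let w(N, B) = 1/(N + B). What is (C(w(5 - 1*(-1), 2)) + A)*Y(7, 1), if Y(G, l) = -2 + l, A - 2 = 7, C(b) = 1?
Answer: -10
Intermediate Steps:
w(N, B) = 1/(B + N)
A = 9 (A = 2 + 7 = 9)
(C(w(5 - 1*(-1), 2)) + A)*Y(7, 1) = (1 + 9)*(-2 + 1) = 10*(-1) = -10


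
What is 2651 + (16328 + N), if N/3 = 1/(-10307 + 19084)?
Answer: 166578686/8777 ≈ 18979.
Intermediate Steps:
N = 3/8777 (N = 3/(-10307 + 19084) = 3/8777 ≈ 0.00034180)
2651 + (16328 + N) = 2651 + (16328 + 3/8777) = 2651 + 143310859/8777 = 166578686/8777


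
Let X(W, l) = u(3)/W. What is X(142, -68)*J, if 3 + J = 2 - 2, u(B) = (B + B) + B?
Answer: -27/142 ≈ -0.19014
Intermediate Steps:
u(B) = 3*B (u(B) = 2*B + B = 3*B)
X(W, l) = 9/W (X(W, l) = (3*3)/W = 9/W)
J = -3 (J = -3 + (2 - 2) = -3 + 0 = -3)
X(142, -68)*J = (9/142)*(-3) = -27/142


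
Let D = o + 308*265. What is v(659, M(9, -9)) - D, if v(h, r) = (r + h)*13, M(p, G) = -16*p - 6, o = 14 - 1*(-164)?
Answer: -75181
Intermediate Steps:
o = 178 (o = 14 + 164 = 178)
M(p, G) = -6 - 16*p
v(h, r) = 13*h + 13*r (v(h, r) = (h + r)*13 = 13*h + 13*r)
D = 81798 (D = 178 + 308*265 = 178 + 81620 = 81798)
v(659, M(9, -9)) - D = (13*659 + 13*(-6 - 16*9)) - 1*81798 = (8567 + 13*(-6 - 144)) - 81798 = (8567 + 13*(-150)) - 81798 = (8567 - 1950) - 81798 = 6617 - 81798 = -75181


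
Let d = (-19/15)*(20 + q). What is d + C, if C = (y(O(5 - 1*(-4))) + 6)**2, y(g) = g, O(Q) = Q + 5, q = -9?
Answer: 5791/15 ≈ 386.07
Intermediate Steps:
O(Q) = 5 + Q
C = 400 (C = ((5 + (5 - 1*(-4))) + 6)**2 = ((5 + (5 + 4)) + 6)**2 = ((5 + 9) + 6)**2 = (14 + 6)**2 = 20**2 = 400)
d = -209/15 (d = (-19/15)*(20 - 9) = -19*1/15*11 = -19/15*11 = -209/15 ≈ -13.933)
d + C = -209/15 + 400 = 5791/15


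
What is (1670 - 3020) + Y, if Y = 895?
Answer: -455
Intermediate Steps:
(1670 - 3020) + Y = (1670 - 3020) + 895 = -1350 + 895 = -455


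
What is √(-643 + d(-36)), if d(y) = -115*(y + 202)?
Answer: I*√19733 ≈ 140.47*I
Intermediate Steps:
d(y) = -23230 - 115*y (d(y) = -115*(202 + y) = -23230 - 115*y)
√(-643 + d(-36)) = √(-643 + (-23230 - 115*(-36))) = √(-643 + (-23230 + 4140)) = √(-643 - 19090) = √(-19733) = I*√19733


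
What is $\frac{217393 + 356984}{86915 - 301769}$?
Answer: $- \frac{191459}{71618} \approx -2.6733$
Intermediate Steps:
$\frac{217393 + 356984}{86915 - 301769} = \frac{574377}{-214854} = 574377 \left(- \frac{1}{214854}\right) = - \frac{191459}{71618}$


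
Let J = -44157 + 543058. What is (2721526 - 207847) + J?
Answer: 3012580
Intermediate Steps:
J = 498901
(2721526 - 207847) + J = (2721526 - 207847) + 498901 = 2513679 + 498901 = 3012580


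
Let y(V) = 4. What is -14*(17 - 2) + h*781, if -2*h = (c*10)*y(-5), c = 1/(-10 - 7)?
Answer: 12050/17 ≈ 708.82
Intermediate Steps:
c = -1/17 (c = 1/(-17) = -1/17 ≈ -0.058824)
h = 20/17 (h = -(-1/17*10)*4/2 = -(-5)*4/17 = -1/2*(-40/17) = 20/17 ≈ 1.1765)
-14*(17 - 2) + h*781 = -14*(17 - 2) + (20/17)*781 = -14*15 + 15620/17 = -210 + 15620/17 = 12050/17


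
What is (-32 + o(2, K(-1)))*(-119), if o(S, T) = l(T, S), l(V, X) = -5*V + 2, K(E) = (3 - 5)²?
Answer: 5950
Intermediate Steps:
K(E) = 4 (K(E) = (-2)² = 4)
l(V, X) = 2 - 5*V
o(S, T) = 2 - 5*T
(-32 + o(2, K(-1)))*(-119) = (-32 + (2 - 5*4))*(-119) = (-32 + (2 - 20))*(-119) = (-32 - 18)*(-119) = -50*(-119) = 5950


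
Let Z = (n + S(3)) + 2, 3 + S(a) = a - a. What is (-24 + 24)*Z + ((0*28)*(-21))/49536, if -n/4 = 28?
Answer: 0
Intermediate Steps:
n = -112 (n = -4*28 = -112)
S(a) = -3 (S(a) = -3 + (a - a) = -3 + 0 = -3)
Z = -113 (Z = (-112 - 3) + 2 = -115 + 2 = -113)
(-24 + 24)*Z + ((0*28)*(-21))/49536 = (-24 + 24)*(-113) + ((0*28)*(-21))/49536 = 0*(-113) + (0*(-21))*(1/49536) = 0 + 0*(1/49536) = 0 + 0 = 0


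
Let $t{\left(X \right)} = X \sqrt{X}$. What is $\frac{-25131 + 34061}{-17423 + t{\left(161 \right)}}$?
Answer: $- \frac{11113385}{21384832} - \frac{102695 \sqrt{161}}{21384832} \approx -0.58062$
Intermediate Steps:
$t{\left(X \right)} = X^{\frac{3}{2}}$
$\frac{-25131 + 34061}{-17423 + t{\left(161 \right)}} = \frac{-25131 + 34061}{-17423 + 161^{\frac{3}{2}}} = \frac{8930}{-17423 + 161 \sqrt{161}}$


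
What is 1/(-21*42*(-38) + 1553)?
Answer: 1/35069 ≈ 2.8515e-5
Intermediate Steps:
1/(-21*42*(-38) + 1553) = 1/(-882*(-38) + 1553) = 1/(33516 + 1553) = 1/35069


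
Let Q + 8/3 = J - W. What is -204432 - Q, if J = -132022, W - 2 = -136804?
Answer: -627628/3 ≈ -2.0921e+5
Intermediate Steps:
W = -136802 (W = 2 - 136804 = -136802)
Q = 14332/3 (Q = -8/3 + (-132022 - 1*(-136802)) = -8/3 + (-132022 + 136802) = -8/3 + 4780 = 14332/3 ≈ 4777.3)
-204432 - Q = -204432 - 1*14332/3 = -204432 - 14332/3 = -627628/3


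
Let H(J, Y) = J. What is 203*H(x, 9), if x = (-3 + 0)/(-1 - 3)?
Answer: 609/4 ≈ 152.25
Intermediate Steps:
x = 3/4 (x = -3/(-4) = -3*(-1/4) = 3/4 ≈ 0.75000)
203*H(x, 9) = 203*(3/4) = 609/4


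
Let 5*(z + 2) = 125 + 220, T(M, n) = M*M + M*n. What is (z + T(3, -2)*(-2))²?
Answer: 3721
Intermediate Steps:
T(M, n) = M² + M*n
z = 67 (z = -2 + (125 + 220)/5 = -2 + (⅕)*345 = -2 + 69 = 67)
(z + T(3, -2)*(-2))² = (67 + (3*(3 - 2))*(-2))² = (67 + (3*1)*(-2))² = (67 + 3*(-2))² = (67 - 6)² = 61² = 3721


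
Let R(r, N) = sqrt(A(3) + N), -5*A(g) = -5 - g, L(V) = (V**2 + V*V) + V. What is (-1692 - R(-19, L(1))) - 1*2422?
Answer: -4114 - sqrt(115)/5 ≈ -4116.1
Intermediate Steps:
L(V) = V + 2*V**2 (L(V) = (V**2 + V**2) + V = 2*V**2 + V = V + 2*V**2)
A(g) = 1 + g/5 (A(g) = -(-5 - g)/5 = 1 + g/5)
R(r, N) = sqrt(8/5 + N) (R(r, N) = sqrt((1 + (1/5)*3) + N) = sqrt((1 + 3/5) + N) = sqrt(8/5 + N))
(-1692 - R(-19, L(1))) - 1*2422 = (-1692 - sqrt(40 + 25*(1*(1 + 2*1)))/5) - 1*2422 = (-1692 - sqrt(40 + 25*(1*(1 + 2)))/5) - 2422 = (-1692 - sqrt(40 + 25*(1*3))/5) - 2422 = (-1692 - sqrt(40 + 25*3)/5) - 2422 = (-1692 - sqrt(40 + 75)/5) - 2422 = (-1692 - sqrt(115)/5) - 2422 = -4114 - sqrt(115)/5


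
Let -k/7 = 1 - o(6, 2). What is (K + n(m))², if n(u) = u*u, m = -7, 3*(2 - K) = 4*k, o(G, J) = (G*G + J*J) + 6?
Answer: 136161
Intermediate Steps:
o(G, J) = 6 + G² + J² (o(G, J) = (G² + J²) + 6 = 6 + G² + J²)
k = 315 (k = -7*(1 - (6 + 6² + 2²)) = -7*(1 - (6 + 36 + 4)) = -7*(1 - 1*46) = -7*(1 - 46) = -7*(-45) = 315)
K = -418 (K = 2 - 4*315/3 = 2 - ⅓*1260 = 2 - 420 = -418)
n(u) = u²
(K + n(m))² = (-418 + (-7)²)² = (-418 + 49)² = (-369)² = 136161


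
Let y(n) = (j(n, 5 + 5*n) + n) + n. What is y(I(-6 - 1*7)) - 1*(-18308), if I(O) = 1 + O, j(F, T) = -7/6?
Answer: 109697/6 ≈ 18283.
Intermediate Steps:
j(F, T) = -7/6 (j(F, T) = -7*1/6 = -7/6)
y(n) = -7/6 + 2*n (y(n) = (-7/6 + n) + n = -7/6 + 2*n)
y(I(-6 - 1*7)) - 1*(-18308) = (-7/6 + 2*(1 + (-6 - 1*7))) - 1*(-18308) = (-7/6 + 2*(1 + (-6 - 7))) + 18308 = (-7/6 + 2*(1 - 13)) + 18308 = (-7/6 + 2*(-12)) + 18308 = (-7/6 - 24) + 18308 = -151/6 + 18308 = 109697/6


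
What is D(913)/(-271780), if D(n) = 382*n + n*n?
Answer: -236467/54356 ≈ -4.3503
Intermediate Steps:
D(n) = n² + 382*n (D(n) = 382*n + n² = n² + 382*n)
D(913)/(-271780) = (913*(382 + 913))/(-271780) = (913*1295)*(-1/271780) = 1182335*(-1/271780) = -236467/54356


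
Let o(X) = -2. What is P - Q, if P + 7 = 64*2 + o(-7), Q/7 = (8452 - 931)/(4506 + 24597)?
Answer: 10430/89 ≈ 117.19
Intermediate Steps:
Q = 161/89 (Q = 7*((8452 - 931)/(4506 + 24597)) = 7*(7521/29103) = 7*(7521*(1/29103)) = 7*(23/89) = 161/89 ≈ 1.8090)
P = 119 (P = -7 + (64*2 - 2) = -7 + (128 - 2) = -7 + 126 = 119)
P - Q = 119 - 1*161/89 = 119 - 161/89 = 10430/89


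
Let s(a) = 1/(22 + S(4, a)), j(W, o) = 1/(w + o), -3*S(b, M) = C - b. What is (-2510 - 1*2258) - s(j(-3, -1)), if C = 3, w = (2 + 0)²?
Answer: -319459/67 ≈ -4768.0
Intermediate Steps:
w = 4 (w = 2² = 4)
S(b, M) = -1 + b/3 (S(b, M) = -(3 - b)/3 = -1 + b/3)
j(W, o) = 1/(4 + o)
s(a) = 3/67 (s(a) = 1/(22 + (-1 + (⅓)*4)) = 1/(22 + (-1 + 4/3)) = 1/(22 + ⅓) = 1/(67/3) = 3/67)
(-2510 - 1*2258) - s(j(-3, -1)) = (-2510 - 1*2258) - 1*3/67 = (-2510 - 2258) - 3/67 = -4768 - 3/67 = -319459/67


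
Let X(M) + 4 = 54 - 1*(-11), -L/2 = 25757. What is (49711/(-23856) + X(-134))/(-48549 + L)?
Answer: -1405505/2387102928 ≈ -0.00058879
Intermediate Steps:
L = -51514 (L = -2*25757 = -51514)
X(M) = 61 (X(M) = -4 + (54 - 1*(-11)) = -4 + (54 + 11) = -4 + 65 = 61)
(49711/(-23856) + X(-134))/(-48549 + L) = (49711/(-23856) + 61)/(-48549 - 51514) = (49711*(-1/23856) + 61)/(-100063) = (-49711/23856 + 61)*(-1/100063) = (1405505/23856)*(-1/100063) = -1405505/2387102928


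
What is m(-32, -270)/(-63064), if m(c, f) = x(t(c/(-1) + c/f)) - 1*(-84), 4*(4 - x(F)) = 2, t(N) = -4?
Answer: -175/126128 ≈ -0.0013875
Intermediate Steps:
x(F) = 7/2 (x(F) = 4 - ¼*2 = 4 - ½ = 7/2)
m(c, f) = 175/2 (m(c, f) = 7/2 - 1*(-84) = 7/2 + 84 = 175/2)
m(-32, -270)/(-63064) = (175/2)/(-63064) = (175/2)*(-1/63064) = -175/126128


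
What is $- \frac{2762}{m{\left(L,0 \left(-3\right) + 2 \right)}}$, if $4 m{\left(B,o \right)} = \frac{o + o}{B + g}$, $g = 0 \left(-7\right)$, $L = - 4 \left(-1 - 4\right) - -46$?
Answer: $-182292$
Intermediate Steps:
$L = 66$ ($L = \left(-4\right) \left(-5\right) + 46 = 20 + 46 = 66$)
$g = 0$
$m{\left(B,o \right)} = \frac{o}{2 B}$ ($m{\left(B,o \right)} = \frac{\left(o + o\right) \frac{1}{B + 0}}{4} = \frac{2 o \frac{1}{B}}{4} = \frac{o}{2 B}$)
$- \frac{2762}{m{\left(L,0 \left(-3\right) + 2 \right)}} = - \frac{2762}{\frac{1}{2} \left(0 \left(-3\right) + 2\right) \frac{1}{66}} = - \frac{2762}{\frac{1}{2} \left(0 + 2\right) \frac{1}{66}} = - \frac{2762}{\frac{1}{2} \cdot 2 \cdot \frac{1}{66}} = - 2762 \frac{1}{\frac{1}{66}} = \left(-2762\right) 66 = -182292$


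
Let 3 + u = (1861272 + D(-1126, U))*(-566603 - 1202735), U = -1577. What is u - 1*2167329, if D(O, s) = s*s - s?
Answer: -7696229674296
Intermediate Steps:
D(O, s) = s**2 - s
u = -7696227506967 (u = -3 + (1861272 - 1577*(-1 - 1577))*(-566603 - 1202735) = -3 + (1861272 - 1577*(-1578))*(-1769338) = -3 + (1861272 + 2488506)*(-1769338) = -3 + 4349778*(-1769338) = -3 - 7696227506964 = -7696227506967)
u - 1*2167329 = -7696227506967 - 1*2167329 = -7696227506967 - 2167329 = -7696229674296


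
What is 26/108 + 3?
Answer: 175/54 ≈ 3.2407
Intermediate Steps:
26/108 + 3 = 26*(1/108) + 3 = 13/54 + 3 = 175/54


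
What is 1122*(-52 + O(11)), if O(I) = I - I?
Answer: -58344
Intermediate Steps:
O(I) = 0
1122*(-52 + O(11)) = 1122*(-52 + 0) = 1122*(-52) = -58344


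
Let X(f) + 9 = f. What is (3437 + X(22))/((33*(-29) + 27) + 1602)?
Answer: 575/112 ≈ 5.1339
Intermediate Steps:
X(f) = -9 + f
(3437 + X(22))/((33*(-29) + 27) + 1602) = (3437 + (-9 + 22))/((33*(-29) + 27) + 1602) = (3437 + 13)/((-957 + 27) + 1602) = 3450/(-930 + 1602) = 3450/672 = 3450*(1/672) = 575/112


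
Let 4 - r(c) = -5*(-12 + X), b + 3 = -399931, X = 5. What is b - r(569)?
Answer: -399903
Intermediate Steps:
b = -399934 (b = -3 - 399931 = -399934)
r(c) = -31 (r(c) = 4 - (-5)*(-12 + 5) = 4 - (-5)*(-7) = 4 - 1*35 = 4 - 35 = -31)
b - r(569) = -399934 - 1*(-31) = -399934 + 31 = -399903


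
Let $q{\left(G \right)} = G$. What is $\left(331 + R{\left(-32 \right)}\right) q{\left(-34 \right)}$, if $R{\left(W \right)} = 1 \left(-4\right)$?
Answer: $-11118$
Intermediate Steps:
$R{\left(W \right)} = -4$
$\left(331 + R{\left(-32 \right)}\right) q{\left(-34 \right)} = \left(331 - 4\right) \left(-34\right) = 327 \left(-34\right) = -11118$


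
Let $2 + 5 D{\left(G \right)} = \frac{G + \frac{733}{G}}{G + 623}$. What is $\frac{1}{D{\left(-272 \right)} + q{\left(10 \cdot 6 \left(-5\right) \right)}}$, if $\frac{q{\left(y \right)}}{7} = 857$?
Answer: $\frac{477360}{2863416979} \approx 0.00016671$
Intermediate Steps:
$q{\left(y \right)} = 5999$ ($q{\left(y \right)} = 7 \cdot 857 = 5999$)
$D{\left(G \right)} = - \frac{2}{5} + \frac{G + \frac{733}{G}}{5 \left(623 + G\right)}$ ($D{\left(G \right)} = - \frac{2}{5} + \frac{\left(G + \frac{733}{G}\right) \frac{1}{G + 623}}{5} = - \frac{2}{5} + \frac{\left(G + \frac{733}{G}\right) \frac{1}{623 + G}}{5} = - \frac{2}{5} + \frac{\frac{1}{623 + G} \left(G + \frac{733}{G}\right)}{5} = - \frac{2}{5} + \frac{G + \frac{733}{G}}{5 \left(623 + G\right)}$)
$\frac{1}{D{\left(-272 \right)} + q{\left(10 \cdot 6 \left(-5\right) \right)}} = \frac{1}{\frac{733 - \left(-272\right)^{2} - -338912}{5 \left(-272\right) \left(623 - 272\right)} + 5999} = \frac{1}{\frac{1}{5} \left(- \frac{1}{272}\right) \frac{1}{351} \left(733 - 73984 + 338912\right) + 5999} = \frac{1}{\frac{1}{5} \left(- \frac{1}{272}\right) \frac{1}{351} \cdot 265661 + 5999} = \frac{1}{- \frac{265661}{477360} + 5999} = \frac{1}{\frac{2863416979}{477360}} = \frac{477360}{2863416979}$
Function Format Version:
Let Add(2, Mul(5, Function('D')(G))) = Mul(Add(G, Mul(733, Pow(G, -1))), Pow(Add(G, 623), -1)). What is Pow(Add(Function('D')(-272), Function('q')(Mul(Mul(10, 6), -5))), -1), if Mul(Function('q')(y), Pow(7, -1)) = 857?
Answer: Rational(477360, 2863416979) ≈ 0.00016671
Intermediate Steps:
Function('q')(y) = 5999 (Function('q')(y) = Mul(7, 857) = 5999)
Function('D')(G) = Add(Rational(-2, 5), Mul(Rational(1, 5), Pow(Add(623, G), -1), Add(G, Mul(733, Pow(G, -1))))) (Function('D')(G) = Add(Rational(-2, 5), Mul(Rational(1, 5), Mul(Add(G, Mul(733, Pow(G, -1))), Pow(Add(G, 623), -1)))) = Add(Rational(-2, 5), Mul(Rational(1, 5), Mul(Add(G, Mul(733, Pow(G, -1))), Pow(Add(623, G), -1)))) = Add(Rational(-2, 5), Mul(Rational(1, 5), Mul(Pow(Add(623, G), -1), Add(G, Mul(733, Pow(G, -1)))))) = Add(Rational(-2, 5), Mul(Rational(1, 5), Pow(Add(623, G), -1), Add(G, Mul(733, Pow(G, -1))))))
Pow(Add(Function('D')(-272), Function('q')(Mul(Mul(10, 6), -5))), -1) = Pow(Add(Mul(Rational(1, 5), Pow(-272, -1), Pow(Add(623, -272), -1), Add(733, Mul(-1, Pow(-272, 2)), Mul(-1246, -272))), 5999), -1) = Pow(Add(Mul(Rational(1, 5), Rational(-1, 272), Pow(351, -1), Add(733, Mul(-1, 73984), 338912)), 5999), -1) = Pow(Add(Mul(Rational(1, 5), Rational(-1, 272), Rational(1, 351), Add(733, -73984, 338912)), 5999), -1) = Pow(Add(Mul(Rational(1, 5), Rational(-1, 272), Rational(1, 351), 265661), 5999), -1) = Pow(Add(Rational(-265661, 477360), 5999), -1) = Pow(Rational(2863416979, 477360), -1) = Rational(477360, 2863416979)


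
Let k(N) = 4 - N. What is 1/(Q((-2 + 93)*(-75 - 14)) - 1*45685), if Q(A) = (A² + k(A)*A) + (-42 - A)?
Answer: -1/70024 ≈ -1.4281e-5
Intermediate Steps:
Q(A) = -42 + A² - A + A*(4 - A) (Q(A) = (A² + (4 - A)*A) + (-42 - A) = (A² + A*(4 - A)) + (-42 - A) = -42 + A² - A + A*(4 - A))
1/(Q((-2 + 93)*(-75 - 14)) - 1*45685) = 1/((-42 + 3*((-2 + 93)*(-75 - 14))) - 1*45685) = 1/((-42 + 3*(91*(-89))) - 45685) = 1/((-42 + 3*(-8099)) - 45685) = 1/((-42 - 24297) - 45685) = 1/(-24339 - 45685) = 1/(-70024) = -1/70024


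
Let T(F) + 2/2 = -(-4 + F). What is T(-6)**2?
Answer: 81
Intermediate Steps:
T(F) = 3 - F (T(F) = -1 - (-4 + F) = -1 + (4 - F) = 3 - F)
T(-6)**2 = (3 - 1*(-6))**2 = (3 + 6)**2 = 9**2 = 81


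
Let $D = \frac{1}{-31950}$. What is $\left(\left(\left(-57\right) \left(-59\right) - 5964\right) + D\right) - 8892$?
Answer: $- \frac{367201351}{31950} \approx -11493.0$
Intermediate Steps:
$D = - \frac{1}{31950} \approx -3.1299 \cdot 10^{-5}$
$\left(\left(\left(-57\right) \left(-59\right) - 5964\right) + D\right) - 8892 = \left(\left(\left(-57\right) \left(-59\right) - 5964\right) - \frac{1}{31950}\right) - 8892 = \left(\left(3363 - 5964\right) - \frac{1}{31950}\right) - 8892 = \left(-2601 - \frac{1}{31950}\right) - 8892 = - \frac{83101951}{31950} - 8892 = - \frac{367201351}{31950}$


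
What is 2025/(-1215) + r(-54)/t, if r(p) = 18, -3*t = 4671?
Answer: -871/519 ≈ -1.6782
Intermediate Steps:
t = -1557 (t = -⅓*4671 = -1557)
2025/(-1215) + r(-54)/t = 2025/(-1215) + 18/(-1557) = 2025*(-1/1215) + 18*(-1/1557) = -5/3 - 2/173 = -871/519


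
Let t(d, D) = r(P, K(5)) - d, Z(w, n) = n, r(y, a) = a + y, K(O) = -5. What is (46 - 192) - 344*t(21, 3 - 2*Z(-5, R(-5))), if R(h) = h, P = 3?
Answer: 7766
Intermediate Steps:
t(d, D) = -2 - d (t(d, D) = (-5 + 3) - d = -2 - d)
(46 - 192) - 344*t(21, 3 - 2*Z(-5, R(-5))) = (46 - 192) - 344*(-2 - 1*21) = -146 - 344*(-2 - 21) = -146 - 344*(-23) = -146 + 7912 = 7766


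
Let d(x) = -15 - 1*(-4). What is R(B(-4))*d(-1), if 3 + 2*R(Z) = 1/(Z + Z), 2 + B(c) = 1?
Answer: 77/4 ≈ 19.250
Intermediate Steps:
d(x) = -11 (d(x) = -15 + 4 = -11)
B(c) = -1 (B(c) = -2 + 1 = -1)
R(Z) = -3/2 + 1/(4*Z) (R(Z) = -3/2 + 1/(2*(Z + Z)) = -3/2 + 1/(2*((2*Z))) = -3/2 + (1/(2*Z))/2 = -3/2 + 1/(4*Z))
R(B(-4))*d(-1) = ((¼)*(1 - 6*(-1))/(-1))*(-11) = ((¼)*(-1)*(1 + 6))*(-11) = ((¼)*(-1)*7)*(-11) = -7/4*(-11) = 77/4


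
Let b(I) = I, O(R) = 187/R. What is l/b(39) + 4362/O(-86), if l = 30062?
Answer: -9008554/7293 ≈ -1235.2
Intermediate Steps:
l/b(39) + 4362/O(-86) = 30062/39 + 4362/((187/(-86))) = 30062*(1/39) + 4362/((187*(-1/86))) = 30062/39 + 4362/(-187/86) = 30062/39 + 4362*(-86/187) = 30062/39 - 375132/187 = -9008554/7293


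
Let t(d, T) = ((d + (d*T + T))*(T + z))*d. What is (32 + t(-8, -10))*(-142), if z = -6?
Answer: -1131456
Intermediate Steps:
t(d, T) = d*(-6 + T)*(T + d + T*d) (t(d, T) = ((d + (d*T + T))*(T - 6))*d = ((d + (T*d + T))*(-6 + T))*d = ((d + (T + T*d))*(-6 + T))*d = ((T + d + T*d)*(-6 + T))*d = ((-6 + T)*(T + d + T*d))*d = d*(-6 + T)*(T + d + T*d))
(32 + t(-8, -10))*(-142) = (32 - 8*((-10)² - 6*(-10) - 6*(-8) - 8*(-10)² - 5*(-10)*(-8)))*(-142) = (32 - 8*(100 + 60 + 48 - 8*100 - 400))*(-142) = (32 - 8*(100 + 60 + 48 - 800 - 400))*(-142) = (32 - 8*(-992))*(-142) = (32 + 7936)*(-142) = 7968*(-142) = -1131456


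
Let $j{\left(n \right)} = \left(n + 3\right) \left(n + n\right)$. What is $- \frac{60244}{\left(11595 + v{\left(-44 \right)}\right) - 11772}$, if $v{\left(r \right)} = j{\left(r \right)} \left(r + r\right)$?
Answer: $\frac{60244}{317681} \approx 0.18964$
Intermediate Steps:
$j{\left(n \right)} = 2 n \left(3 + n\right)$ ($j{\left(n \right)} = \left(3 + n\right) 2 n = 2 n \left(3 + n\right)$)
$v{\left(r \right)} = 4 r^{2} \left(3 + r\right)$ ($v{\left(r \right)} = 2 r \left(3 + r\right) \left(r + r\right) = 2 r \left(3 + r\right) 2 r = 4 r^{2} \left(3 + r\right)$)
$- \frac{60244}{\left(11595 + v{\left(-44 \right)}\right) - 11772} = - \frac{60244}{\left(11595 + 4 \left(-44\right)^{2} \left(3 - 44\right)\right) - 11772} = - \frac{60244}{\left(11595 + 4 \cdot 1936 \left(-41\right)\right) - 11772} = - \frac{60244}{\left(11595 - 317504\right) - 11772} = - \frac{60244}{-305909 - 11772} = - \frac{60244}{-317681} = \left(-60244\right) \left(- \frac{1}{317681}\right) = \frac{60244}{317681}$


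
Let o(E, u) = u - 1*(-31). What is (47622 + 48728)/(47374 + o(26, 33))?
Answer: 48175/23719 ≈ 2.0311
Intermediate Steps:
o(E, u) = 31 + u (o(E, u) = u + 31 = 31 + u)
(47622 + 48728)/(47374 + o(26, 33)) = (47622 + 48728)/(47374 + (31 + 33)) = 96350/(47374 + 64) = 96350/47438 = 96350*(1/47438) = 48175/23719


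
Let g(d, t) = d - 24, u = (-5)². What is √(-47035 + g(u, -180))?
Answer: 3*I*√5226 ≈ 216.87*I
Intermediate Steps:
u = 25
g(d, t) = -24 + d
√(-47035 + g(u, -180)) = √(-47035 + (-24 + 25)) = √(-47035 + 1) = √(-47034) = 3*I*√5226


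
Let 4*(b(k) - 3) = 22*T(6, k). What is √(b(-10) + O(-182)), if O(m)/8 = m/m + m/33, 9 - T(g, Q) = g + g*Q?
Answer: √1365078/66 ≈ 17.703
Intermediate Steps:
T(g, Q) = 9 - g - Q*g (T(g, Q) = 9 - (g + g*Q) = 9 - (g + Q*g) = 9 + (-g - Q*g) = 9 - g - Q*g)
b(k) = 39/2 - 33*k (b(k) = 3 + (22*(9 - 1*6 - 1*k*6))/4 = 3 + (22*(9 - 6 - 6*k))/4 = 3 + (22*(3 - 6*k))/4 = 3 + (66 - 132*k)/4 = 3 + (33/2 - 33*k) = 39/2 - 33*k)
O(m) = 8 + 8*m/33 (O(m) = 8*(m/m + m/33) = 8*(1 + m*(1/33)) = 8*(1 + m/33) = 8 + 8*m/33)
√(b(-10) + O(-182)) = √((39/2 - 33*(-10)) + (8 + (8/33)*(-182))) = √((39/2 + 330) + (8 - 1456/33)) = √(699/2 - 1192/33) = √(20683/66) = √1365078/66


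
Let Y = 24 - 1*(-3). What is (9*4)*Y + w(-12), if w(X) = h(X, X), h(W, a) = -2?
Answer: 970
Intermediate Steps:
w(X) = -2
Y = 27 (Y = 24 + 3 = 27)
(9*4)*Y + w(-12) = (9*4)*27 - 2 = 36*27 - 2 = 972 - 2 = 970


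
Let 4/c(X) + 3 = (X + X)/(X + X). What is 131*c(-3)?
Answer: -262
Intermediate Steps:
c(X) = -2 (c(X) = 4/(-3 + (X + X)/(X + X)) = 4/(-3 + (2*X)/((2*X))) = 4/(-3 + (2*X)*(1/(2*X))) = 4/(-3 + 1) = 4/(-2) = 4*(-1/2) = -2)
131*c(-3) = 131*(-2) = -262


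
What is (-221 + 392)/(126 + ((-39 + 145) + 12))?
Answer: 171/244 ≈ 0.70082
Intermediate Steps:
(-221 + 392)/(126 + ((-39 + 145) + 12)) = 171/(126 + (106 + 12)) = 171/(126 + 118) = 171/244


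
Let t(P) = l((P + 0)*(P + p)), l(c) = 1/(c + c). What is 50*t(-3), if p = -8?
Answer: 25/33 ≈ 0.75758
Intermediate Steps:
l(c) = 1/(2*c)
t(P) = 1/(2*P*(-8 + P)) (t(P) = 1/(2*(((P + 0)*(P - 8)))) = 1/(2*((P*(-8 + P)))) = (1/(P*(-8 + P)))/2 = 1/(2*P*(-8 + P)))
50*t(-3) = 50*((1/2)/(-3*(-8 - 3))) = 50*((1/2)*(-1/3)/(-11)) = 50*((1/2)*(-1/3)*(-1/11)) = 50*(1/66) = 25/33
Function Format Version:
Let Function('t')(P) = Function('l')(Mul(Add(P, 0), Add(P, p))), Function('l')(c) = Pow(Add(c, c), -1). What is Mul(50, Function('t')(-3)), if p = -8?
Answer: Rational(25, 33) ≈ 0.75758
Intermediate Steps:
Function('l')(c) = Mul(Rational(1, 2), Pow(c, -1)) (Function('l')(c) = Pow(Mul(2, c), -1) = Mul(Rational(1, 2), Pow(c, -1)))
Function('t')(P) = Mul(Rational(1, 2), Pow(P, -1), Pow(Add(-8, P), -1)) (Function('t')(P) = Mul(Rational(1, 2), Pow(Mul(Add(P, 0), Add(P, -8)), -1)) = Mul(Rational(1, 2), Pow(Mul(P, Add(-8, P)), -1)) = Mul(Rational(1, 2), Mul(Pow(P, -1), Pow(Add(-8, P), -1))) = Mul(Rational(1, 2), Pow(P, -1), Pow(Add(-8, P), -1)))
Mul(50, Function('t')(-3)) = Mul(50, Mul(Rational(1, 2), Pow(-3, -1), Pow(Add(-8, -3), -1))) = Mul(50, Mul(Rational(1, 2), Rational(-1, 3), Pow(-11, -1))) = Mul(50, Mul(Rational(1, 2), Rational(-1, 3), Rational(-1, 11))) = Mul(50, Rational(1, 66)) = Rational(25, 33)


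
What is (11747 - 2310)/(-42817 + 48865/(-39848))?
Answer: -376045576/1706220681 ≈ -0.22040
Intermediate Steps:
(11747 - 2310)/(-42817 + 48865/(-39848)) = 9437/(-42817 + 48865*(-1/39848)) = 9437/(-42817 - 48865/39848) = 9437/(-1706220681/39848) = 9437*(-39848/1706220681) = -376045576/1706220681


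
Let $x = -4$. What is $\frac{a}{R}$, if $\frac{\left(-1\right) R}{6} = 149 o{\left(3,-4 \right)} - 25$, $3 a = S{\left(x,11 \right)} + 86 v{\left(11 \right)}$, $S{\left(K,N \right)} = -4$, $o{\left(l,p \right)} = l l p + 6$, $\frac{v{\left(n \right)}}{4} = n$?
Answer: $\frac{42}{899} \approx 0.046719$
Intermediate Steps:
$v{\left(n \right)} = 4 n$
$o{\left(l,p \right)} = 6 + p l^{2}$ ($o{\left(l,p \right)} = l^{2} p + 6 = p l^{2} + 6 = 6 + p l^{2}$)
$a = 1260$ ($a = \frac{-4 + 86 \cdot 4 \cdot 11}{3} = \frac{-4 + 86 \cdot 44}{3} = \frac{-4 + 3784}{3} = \frac{1}{3} \cdot 3780 = 1260$)
$R = 26970$ ($R = - 6 \left(149 \left(6 - 4 \cdot 3^{2}\right) - 25\right) = - 6 \left(149 \left(6 - 36\right) - 25\right) = - 6 \left(149 \left(-30\right) - 25\right) = - 6 \left(-4470 - 25\right) = \left(-6\right) \left(-4495\right) = 26970$)
$\frac{a}{R} = \frac{1260}{26970} = 1260 \cdot \frac{1}{26970} = \frac{42}{899}$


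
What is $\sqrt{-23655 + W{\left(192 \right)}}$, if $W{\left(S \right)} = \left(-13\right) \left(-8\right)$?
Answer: $i \sqrt{23551} \approx 153.46 i$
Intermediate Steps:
$W{\left(S \right)} = 104$
$\sqrt{-23655 + W{\left(192 \right)}} = \sqrt{-23655 + 104} = \sqrt{-23551} = i \sqrt{23551}$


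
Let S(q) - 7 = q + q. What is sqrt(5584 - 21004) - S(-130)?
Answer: 253 + 2*I*sqrt(3855) ≈ 253.0 + 124.18*I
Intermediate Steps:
S(q) = 7 + 2*q (S(q) = 7 + (q + q) = 7 + 2*q)
sqrt(5584 - 21004) - S(-130) = sqrt(5584 - 21004) - (7 + 2*(-130)) = sqrt(-15420) - (7 - 260) = 2*I*sqrt(3855) - 1*(-253) = 2*I*sqrt(3855) + 253 = 253 + 2*I*sqrt(3855)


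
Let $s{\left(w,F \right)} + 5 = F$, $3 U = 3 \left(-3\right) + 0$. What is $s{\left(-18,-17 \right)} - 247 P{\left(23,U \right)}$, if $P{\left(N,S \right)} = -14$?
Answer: $3436$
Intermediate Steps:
$U = -3$ ($U = \frac{3 \left(-3\right) + 0}{3} = \frac{-9 + 0}{3} = \frac{1}{3} \left(-9\right) = -3$)
$s{\left(w,F \right)} = -5 + F$
$s{\left(-18,-17 \right)} - 247 P{\left(23,U \right)} = \left(-5 - 17\right) - -3458 = -22 + 3458 = 3436$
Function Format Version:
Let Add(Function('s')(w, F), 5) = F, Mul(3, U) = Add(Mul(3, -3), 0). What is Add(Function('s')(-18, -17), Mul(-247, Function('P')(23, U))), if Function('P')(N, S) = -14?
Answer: 3436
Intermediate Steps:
U = -3 (U = Mul(Rational(1, 3), Add(Mul(3, -3), 0)) = Mul(Rational(1, 3), Add(-9, 0)) = Mul(Rational(1, 3), -9) = -3)
Function('s')(w, F) = Add(-5, F)
Add(Function('s')(-18, -17), Mul(-247, Function('P')(23, U))) = Add(Add(-5, -17), Mul(-247, -14)) = Add(-22, 3458) = 3436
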